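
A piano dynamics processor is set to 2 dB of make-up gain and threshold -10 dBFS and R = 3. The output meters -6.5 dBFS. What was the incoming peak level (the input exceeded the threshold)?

-5.5 dBFS

Remove make-up: -6.5 − 2 = -8.5 dBFS.
The compressed level sits -8.5 − (-10) = 1.5 dB over threshold.
Before 3:1 compression the overshoot was 1.5 × 3 = 4.5 dB, so input = -10 + 4.5 = -5.5 dBFS.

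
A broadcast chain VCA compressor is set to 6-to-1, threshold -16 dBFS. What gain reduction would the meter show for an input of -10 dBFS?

5 dB

The signal is 6 dB above threshold.
At 6:1, output sits 6/6 = 1 dB above threshold.
GR = overshoot in − overshoot out = 6 − 1 = 5 dB.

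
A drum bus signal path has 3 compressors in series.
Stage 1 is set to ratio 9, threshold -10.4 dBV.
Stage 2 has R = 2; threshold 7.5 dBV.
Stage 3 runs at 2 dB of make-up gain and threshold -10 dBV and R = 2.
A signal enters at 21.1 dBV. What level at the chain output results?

Stage 1: overshoot 31.5 dB → 31.5/9 = 3.5 dB → -6.9 dBV.
Stage 2: -6.9 dBV ≤ 7.5 dBV, so stage 2 doesn't engage; output -6.9 dBV.
Stage 3: 3.1 dB above -10 dBV, reduced 2:1 to 1.55 dB above → -8.45 dBV; +2 dB make-up → -6.45 dBV.

-6.45 dBV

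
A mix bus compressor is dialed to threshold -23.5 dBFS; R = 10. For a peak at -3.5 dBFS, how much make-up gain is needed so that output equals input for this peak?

18 dB

Without make-up, output = threshold + overshoot/10 = -23.5 + 2 = -21.5 dBFS.
Gap to target: 18 dB.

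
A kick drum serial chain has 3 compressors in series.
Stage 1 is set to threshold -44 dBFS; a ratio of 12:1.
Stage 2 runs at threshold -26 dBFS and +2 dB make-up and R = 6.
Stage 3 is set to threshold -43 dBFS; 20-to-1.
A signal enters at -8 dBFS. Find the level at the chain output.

Stage 1: -8 dBFS is 36 dB over -44 dBFS; at 12:1 that becomes 3 dB over, giving -41 dBFS.
Stage 2: -41 dBFS ≤ -26 dBFS, so stage 2 doesn't engage; make-up brings it to -39 dBFS.
Stage 3: 4 dB above -43 dBFS, reduced 20:1 to 0.2 dB above → -42.8 dBFS.

-42.8 dBFS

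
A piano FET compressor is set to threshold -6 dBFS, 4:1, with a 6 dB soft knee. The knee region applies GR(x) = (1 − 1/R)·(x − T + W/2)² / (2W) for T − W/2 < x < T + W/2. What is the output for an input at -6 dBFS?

x − T + W/2 = -6 − (-6) + 3 = 3.
GR = (1 − 1/4) × 3² / 12 = 0.75 × 9 / 12 = 0.5625 dB.
Output = -6 − 0.5625 = -6.5625 dBFS.

-6.5625 dBFS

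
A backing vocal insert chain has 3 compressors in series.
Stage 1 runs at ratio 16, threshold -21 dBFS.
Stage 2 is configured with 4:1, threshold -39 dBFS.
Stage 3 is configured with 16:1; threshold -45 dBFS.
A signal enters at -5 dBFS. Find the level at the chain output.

-44.328125 dBFS

Stage 1: -5 dBFS is 16 dB over -21 dBFS; at 16:1 that becomes 1 dB over, giving -20 dBFS.
Stage 2: overshoot 19 dB → 19/4 = 4.75 dB → -34.25 dBFS.
Stage 3: -34.25 dBFS is 10.75 dB over -45 dBFS; at 16:1 that becomes 0.671875 dB over, giving -44.328125 dBFS.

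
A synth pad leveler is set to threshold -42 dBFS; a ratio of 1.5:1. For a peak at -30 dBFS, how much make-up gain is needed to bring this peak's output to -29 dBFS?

5 dB

Without make-up, output = threshold + overshoot/1.5 = -42 + 8 = -34 dBFS.
Gap to target: 5 dB.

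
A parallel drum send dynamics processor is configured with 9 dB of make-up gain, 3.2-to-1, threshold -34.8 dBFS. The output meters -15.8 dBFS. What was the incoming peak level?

Remove make-up: -15.8 − 9 = -24.8 dBFS.
The compressed level sits -24.8 − (-34.8) = 10 dB over threshold.
Undo the ratio: input overshoot = 10 × 3.2 = 32 dB, giving input = -2.8 dBFS.

-2.8 dBFS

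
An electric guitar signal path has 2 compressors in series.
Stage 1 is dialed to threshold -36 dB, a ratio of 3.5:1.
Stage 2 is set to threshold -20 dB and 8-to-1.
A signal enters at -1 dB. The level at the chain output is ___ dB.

Stage 1: overshoot 35 dB → 35/3.5 = 10 dB → -26 dB.
Stage 2: below threshold (-26 ≤ -20); passes unchanged; output -26 dB.

-26 dB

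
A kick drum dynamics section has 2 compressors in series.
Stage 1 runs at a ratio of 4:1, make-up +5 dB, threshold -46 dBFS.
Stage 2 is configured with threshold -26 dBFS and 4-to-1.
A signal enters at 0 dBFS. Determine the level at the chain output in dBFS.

Stage 1: 46 dB above -46 dBFS, reduced 4:1 to 11.5 dB above → -34.5 dBFS; +5 dB make-up → -29.5 dBFS.
Stage 2: -29.5 dBFS ≤ -26 dBFS, so stage 2 doesn't engage; output -29.5 dBFS.

-29.5 dBFS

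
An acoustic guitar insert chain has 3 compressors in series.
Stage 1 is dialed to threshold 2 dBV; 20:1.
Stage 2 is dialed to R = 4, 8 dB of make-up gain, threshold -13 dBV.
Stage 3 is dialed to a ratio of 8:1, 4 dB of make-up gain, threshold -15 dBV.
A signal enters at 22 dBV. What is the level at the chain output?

Stage 1: overshoot 20 dB → 20/20 = 1 dB → 3 dBV.
Stage 2: overshoot 16 dB → 16/4 = 4 dB → -9 dBV; +8 dB make-up → -1 dBV.
Stage 3: overshoot 14 dB → 14/8 = 1.75 dB → -13.25 dBV; +4 dB make-up → -9.25 dBV.

-9.25 dBV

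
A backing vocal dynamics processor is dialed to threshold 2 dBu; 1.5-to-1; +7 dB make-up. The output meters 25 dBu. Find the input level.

Before make-up, the level was 25 − 7 = 18 dBu.
Post-compression overshoot = 18 − 2 = 16 dB.
Undo the ratio: input overshoot = 16 × 1.5 = 24 dB, giving input = 26 dBu.

26 dBu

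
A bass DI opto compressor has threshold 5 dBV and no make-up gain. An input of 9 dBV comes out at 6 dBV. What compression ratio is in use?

Input overshoot = 9 − 5 = 4 dB; output overshoot = 6 − 5 = 1 dB.
Ratio = 4 / 1 = 4.

4:1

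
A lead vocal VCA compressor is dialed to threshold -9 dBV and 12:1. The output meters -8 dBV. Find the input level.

3 dBV

The compressed level sits -8 − (-9) = 1 dB over threshold.
Before 12:1 compression the overshoot was 1 × 12 = 12 dB, so input = -9 + 12 = 3 dBV.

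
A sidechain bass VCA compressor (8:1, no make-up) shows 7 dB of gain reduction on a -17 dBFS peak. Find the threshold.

Let T be the threshold. Output overshoot = (input overshoot)/R, so -24 − T = (-17 − T)/8.
8·(-24 − T) = -17 − T → 7·T = -192 − (-17) = -175.
T = -175/7 = -25 dBFS.

-25 dBFS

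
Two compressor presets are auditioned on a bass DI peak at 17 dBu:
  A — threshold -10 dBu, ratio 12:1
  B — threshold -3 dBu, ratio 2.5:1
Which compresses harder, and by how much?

A, by 12.75 dB

A: overshoot 27 dB → output overshoot 2.25 dB → GR 24.75 dB.
B: overshoot 20 dB → output overshoot 8 dB → GR 12 dB.
A reduces 12.75 dB more.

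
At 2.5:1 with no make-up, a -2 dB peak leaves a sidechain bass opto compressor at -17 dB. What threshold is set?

Gain reduction = -2 − (-17) = 15 dB; output overshoot = GR / (R − 1) = 15 / 1.5 = 10 dB.
Threshold = output − output overshoot = -17 − 10 = -27 dB.

-27 dB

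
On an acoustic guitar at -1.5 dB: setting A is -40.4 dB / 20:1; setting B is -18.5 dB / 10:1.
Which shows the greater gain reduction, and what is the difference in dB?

A: 38.9 dB over, compressed to 1.945 dB over, so 36.955 dB of GR.
B: 17 dB over, compressed to 1.7 dB over, so 15.3 dB of GR.
A reduces 21.655 dB more.

A, by 21.655 dB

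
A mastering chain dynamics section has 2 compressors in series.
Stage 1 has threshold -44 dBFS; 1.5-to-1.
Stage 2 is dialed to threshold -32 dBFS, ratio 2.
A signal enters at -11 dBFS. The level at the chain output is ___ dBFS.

-27 dBFS

Stage 1: overshoot 33 dB → 33/1.5 = 22 dB → -22 dBFS.
Stage 2: overshoot 10 dB → 10/2 = 5 dB → -27 dBFS.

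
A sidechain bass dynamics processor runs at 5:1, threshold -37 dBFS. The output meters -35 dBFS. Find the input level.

Post-compression overshoot = -35 − (-37) = 2 dB.
Input overshoot = R × output overshoot = 10 dB → input = -37 + 10 = -27 dBFS.

-27 dBFS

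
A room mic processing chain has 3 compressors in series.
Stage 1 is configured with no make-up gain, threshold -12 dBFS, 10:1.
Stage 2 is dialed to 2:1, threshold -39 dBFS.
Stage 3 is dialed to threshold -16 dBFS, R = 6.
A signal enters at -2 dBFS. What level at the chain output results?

Stage 1: -2 dBFS is 10 dB over -12 dBFS; at 10:1 that becomes 1 dB over, giving -11 dBFS.
Stage 2: overshoot 28 dB → 28/2 = 14 dB → -25 dBFS.
Stage 3: -25 dBFS ≤ -16 dBFS, so stage 3 doesn't engage; output -25 dBFS.

-25 dBFS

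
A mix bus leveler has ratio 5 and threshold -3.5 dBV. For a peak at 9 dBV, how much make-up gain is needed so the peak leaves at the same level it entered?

10 dB

Without make-up, output = threshold + overshoot/5 = -3.5 + 2.5 = -1 dBV.
Gap to target: 10 dB.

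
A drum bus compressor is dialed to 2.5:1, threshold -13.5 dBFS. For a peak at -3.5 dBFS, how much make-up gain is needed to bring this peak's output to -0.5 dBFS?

9 dB

Overshoot 10 dB → 10/2.5 = 4 dB after compression, so the compressed level is -13.5 + 4 = -9.5 dBFS.
Make-up = target − compressed = -0.5 − (-9.5) = 9 dB.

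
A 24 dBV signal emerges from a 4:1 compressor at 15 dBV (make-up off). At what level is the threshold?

12 dBV

Let T be the threshold. Output overshoot = (input overshoot)/R, so 15 − T = (24 − T)/4.
4·(15 − T) = 24 − T → 3·T = 60 − 24 = 36.
T = 36/3 = 12 dBV.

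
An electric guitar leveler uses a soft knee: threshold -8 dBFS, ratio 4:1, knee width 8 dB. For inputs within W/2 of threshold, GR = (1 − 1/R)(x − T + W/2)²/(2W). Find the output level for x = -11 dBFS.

-11.046875 dBFS

x − T + W/2 = -11 − (-8) + 4 = 1.
GR = (1 − 1/4) × 1² / 16 = 0.75 × 1 / 16 = 0.046875 dB.
Output = -11 − 0.046875 = -11.046875 dBFS.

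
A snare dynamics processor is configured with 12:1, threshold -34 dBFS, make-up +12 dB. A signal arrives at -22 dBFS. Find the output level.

-22 dBFS sits 12 dB over threshold.
12:1 compression reduces that to 12/12 = 1 dB over.
That puts the output at -33 dBFS; make-up adds 12 dB, giving -21 dBFS.

-21 dBFS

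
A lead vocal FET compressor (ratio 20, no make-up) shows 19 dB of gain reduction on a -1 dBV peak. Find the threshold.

Input is 20 dB above T (since output overshoot × R = input overshoot: (-20 − T)·20 = -1 − T gives T = -21 dBV).
Check: -21 + (-1 − (-21))/20 = -21 + 1 = -20 dBV. ✓

-21 dBV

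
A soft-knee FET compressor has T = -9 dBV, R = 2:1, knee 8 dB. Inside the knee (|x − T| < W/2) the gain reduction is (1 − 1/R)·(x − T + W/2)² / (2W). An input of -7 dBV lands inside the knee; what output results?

-8.125 dBV

x − T + W/2 = -7 − (-9) + 4 = 6.
GR = (1 − 1/2) × 6² / 16 = 0.5 × 36 / 16 = 1.125 dB.
Output = -7 − 1.125 = -8.125 dBV.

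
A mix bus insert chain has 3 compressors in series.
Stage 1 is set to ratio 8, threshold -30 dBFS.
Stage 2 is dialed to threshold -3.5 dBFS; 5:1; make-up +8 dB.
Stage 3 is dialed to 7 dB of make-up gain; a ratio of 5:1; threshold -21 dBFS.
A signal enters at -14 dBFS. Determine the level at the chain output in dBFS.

Stage 1: overshoot 16 dB → 16/8 = 2 dB → -28 dBFS.
Stage 2: -28 dBFS ≤ -3.5 dBFS, so stage 2 doesn't engage; make-up brings it to -20 dBFS.
Stage 3: overshoot 1 dB → 1/5 = 0.2 dB → -20.8 dBFS; +7 dB make-up → -13.8 dBFS.

-13.8 dBFS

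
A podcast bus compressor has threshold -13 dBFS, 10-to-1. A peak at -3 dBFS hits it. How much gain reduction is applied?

Overshoot = -3 − (-13) = 10 dB.
After 10:1 compression the overshoot becomes 10/10 = 1 dB.
Gain reduction = 10 − 1 = 9 dB.

9 dB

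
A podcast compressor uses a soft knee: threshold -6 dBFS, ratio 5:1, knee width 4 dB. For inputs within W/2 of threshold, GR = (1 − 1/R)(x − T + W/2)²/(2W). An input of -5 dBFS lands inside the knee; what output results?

x − T + W/2 = -5 − (-6) + 2 = 3.
GR = (1 − 1/5) × 3² / 8 = 0.8 × 9 / 8 = 0.9 dB.
Output = -5 − 0.9 = -5.9 dBFS.

-5.9 dBFS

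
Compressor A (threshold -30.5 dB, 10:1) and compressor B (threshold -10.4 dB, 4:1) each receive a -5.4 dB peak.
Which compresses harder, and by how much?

A, by 18.84 dB

A: GR = 25.1 − 25.1/10 = 22.59 dB.
B: GR = 5 − 5/4 = 3.75 dB.
A reduces 18.84 dB more.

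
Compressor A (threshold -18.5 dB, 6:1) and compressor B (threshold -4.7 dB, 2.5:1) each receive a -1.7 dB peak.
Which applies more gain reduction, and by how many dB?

A, by 12.2 dB

A: overshoot 16.8 dB → output overshoot 2.8 dB → GR 14 dB.
B: overshoot 3 dB → output overshoot 1.2 dB → GR 1.8 dB.
A applies 12.2 dB more gain reduction.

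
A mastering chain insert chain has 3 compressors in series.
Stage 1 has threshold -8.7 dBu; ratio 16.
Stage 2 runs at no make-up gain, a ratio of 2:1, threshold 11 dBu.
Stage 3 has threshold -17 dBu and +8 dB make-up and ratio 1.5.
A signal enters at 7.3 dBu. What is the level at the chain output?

-2.8 dBu

Stage 1: 16 dB above -8.7 dBu, reduced 16:1 to 1 dB above → -7.7 dBu.
Stage 2: -7.7 dBu is at or below the 11 dBu threshold — no compression; output -7.7 dBu.
Stage 3: -7.7 dBu is 9.3 dB over -17 dBu; at 1.5:1 that becomes 6.2 dB over, giving -10.8 dBu; +8 dB make-up → -2.8 dBu.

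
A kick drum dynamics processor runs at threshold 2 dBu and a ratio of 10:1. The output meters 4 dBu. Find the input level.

That's 2 dB above the 2 dBu threshold.
Input overshoot = R × output overshoot = 20 dB → input = 2 + 20 = 22 dBu.

22 dBu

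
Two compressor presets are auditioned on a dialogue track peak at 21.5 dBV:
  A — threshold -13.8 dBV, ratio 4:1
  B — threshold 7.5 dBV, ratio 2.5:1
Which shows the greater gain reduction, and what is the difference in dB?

A, by 18.075 dB

A: overshoot 35.3 dB → output overshoot 8.825 dB → GR 26.475 dB.
B: overshoot 14 dB → output overshoot 5.6 dB → GR 8.4 dB.
A reduces 18.075 dB more.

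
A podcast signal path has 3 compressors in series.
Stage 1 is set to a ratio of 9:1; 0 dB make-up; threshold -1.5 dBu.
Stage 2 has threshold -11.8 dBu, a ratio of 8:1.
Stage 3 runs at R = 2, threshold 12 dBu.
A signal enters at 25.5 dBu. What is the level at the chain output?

-10.1375 dBu

Stage 1: 27 dB above -1.5 dBu, reduced 9:1 to 3 dB above → 1.5 dBu.
Stage 2: overshoot 13.3 dB → 13.3/8 = 1.6625 dB → -10.1375 dBu.
Stage 3: below threshold (-10.1375 ≤ 12); passes unchanged; output -10.1375 dBu.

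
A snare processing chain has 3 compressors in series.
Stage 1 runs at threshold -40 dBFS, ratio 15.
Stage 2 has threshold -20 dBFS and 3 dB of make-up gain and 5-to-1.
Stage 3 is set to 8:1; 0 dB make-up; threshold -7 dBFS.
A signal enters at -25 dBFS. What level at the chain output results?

Stage 1: 15 dB above -40 dBFS, reduced 15:1 to 1 dB above → -39 dBFS.
Stage 2: -39 dBFS is at or below the -20 dBFS threshold — no compression; make-up brings it to -36 dBFS.
Stage 3: -36 dBFS ≤ -7 dBFS, so stage 3 doesn't engage; output -36 dBFS.

-36 dBFS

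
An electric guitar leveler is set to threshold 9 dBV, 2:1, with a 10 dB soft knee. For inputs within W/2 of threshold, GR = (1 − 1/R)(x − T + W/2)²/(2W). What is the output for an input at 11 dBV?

x − T + W/2 = 11 − 9 + 5 = 7.
GR = (1 − 1/2) × 7² / 20 = 0.5 × 49 / 20 = 1.225 dB.
Output = 11 − 1.225 = 9.775 dBV.

9.775 dBV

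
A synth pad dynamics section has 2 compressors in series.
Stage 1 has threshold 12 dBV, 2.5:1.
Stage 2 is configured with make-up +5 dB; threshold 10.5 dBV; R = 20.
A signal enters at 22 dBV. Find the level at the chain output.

15.775 dBV

Stage 1: 22 dBV is 10 dB over 12 dBV; at 2.5:1 that becomes 4 dB over, giving 16 dBV.
Stage 2: 5.5 dB above 10.5 dBV, reduced 20:1 to 0.275 dB above → 10.775 dBV; +5 dB make-up → 15.775 dBV.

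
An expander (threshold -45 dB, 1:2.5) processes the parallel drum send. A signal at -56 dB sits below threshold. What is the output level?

Below threshold, a 1:2.5 expander applies gain = (2.5−1)×(T − x) of attenuation.
(2.5−1) × 11 = 16.5 dB, so output = -56 − 16.5 = -72.5 dB.

-72.5 dB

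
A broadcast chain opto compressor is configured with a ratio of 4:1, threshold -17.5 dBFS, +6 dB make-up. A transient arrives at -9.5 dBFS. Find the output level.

The input is 8 dB above the -17.5 dBFS threshold.
At 4:1 the overshoot is divided by 4, leaving 2 dB above threshold.
So the level is -17.5 + 2 = -15.5 dBFS; make-up adds 6 dB, giving -9.5 dBFS.

-9.5 dBFS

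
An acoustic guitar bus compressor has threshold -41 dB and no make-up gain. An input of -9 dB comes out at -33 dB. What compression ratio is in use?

4:1

Input overshoot = -9 − (-41) = 32 dB; output overshoot = -33 − (-41) = 8 dB.
Ratio = 32 / 8 = 4.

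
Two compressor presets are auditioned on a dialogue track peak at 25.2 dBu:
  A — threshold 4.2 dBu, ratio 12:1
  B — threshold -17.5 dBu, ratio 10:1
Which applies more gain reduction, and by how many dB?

B, by 19.18 dB

A: overshoot 21 dB → output overshoot 1.75 dB → GR 19.25 dB.
B: overshoot 42.7 dB → output overshoot 4.27 dB → GR 38.43 dB.
B reduces 19.18 dB more.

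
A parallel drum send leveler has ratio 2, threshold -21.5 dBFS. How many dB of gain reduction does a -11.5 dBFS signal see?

5 dB

The signal is 10 dB above threshold.
After 2:1 compression the overshoot becomes 10/2 = 5 dB.
So the signal is attenuated by 10 − 5 = 5 dB.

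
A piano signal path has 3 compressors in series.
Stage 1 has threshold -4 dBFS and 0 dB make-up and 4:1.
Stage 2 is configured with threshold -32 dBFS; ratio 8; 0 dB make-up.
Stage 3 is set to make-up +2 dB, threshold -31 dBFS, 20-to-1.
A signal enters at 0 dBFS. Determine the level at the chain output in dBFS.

Stage 1: 4 dB above -4 dBFS, reduced 4:1 to 1 dB above → -3 dBFS.
Stage 2: -3 dBFS is 29 dB over -32 dBFS; at 8:1 that becomes 3.625 dB over, giving -28.375 dBFS.
Stage 3: overshoot 2.625 dB → 2.625/20 = 0.13125 dB → -30.86875 dBFS; +2 dB make-up → -28.86875 dBFS.

-28.86875 dBFS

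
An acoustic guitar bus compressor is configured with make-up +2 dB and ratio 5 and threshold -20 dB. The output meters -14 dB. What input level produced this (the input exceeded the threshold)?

0 dB

Remove make-up: -14 − 2 = -16 dB.
The compressed level sits -16 − (-20) = 4 dB over threshold.
Undo the ratio: input overshoot = 4 × 5 = 20 dB, giving input = 0 dB.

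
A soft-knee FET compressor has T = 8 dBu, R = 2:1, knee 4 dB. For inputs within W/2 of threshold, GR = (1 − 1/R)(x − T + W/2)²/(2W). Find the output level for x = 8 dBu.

x − T + W/2 = 8 − 8 + 2 = 2.
GR = (1 − 1/2) × 2² / 8 = 0.5 × 4 / 8 = 0.25 dB.
Output = 8 − 0.25 = 7.75 dBu.

7.75 dBu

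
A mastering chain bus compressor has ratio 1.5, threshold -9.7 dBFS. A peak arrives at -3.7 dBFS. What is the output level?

The input is 6 dB above the -9.7 dBFS threshold.
At 1.5:1 the overshoot is divided by 1.5, leaving 4 dB above threshold.
Output = -9.7 + 4 = -5.7 dBFS.

-5.7 dBFS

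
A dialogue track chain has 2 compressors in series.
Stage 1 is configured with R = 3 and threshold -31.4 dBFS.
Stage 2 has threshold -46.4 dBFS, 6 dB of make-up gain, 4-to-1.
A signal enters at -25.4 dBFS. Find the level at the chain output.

Stage 1: overshoot 6 dB → 6/3 = 2 dB → -29.4 dBFS.
Stage 2: -29.4 dBFS is 17 dB over -46.4 dBFS; at 4:1 that becomes 4.25 dB over, giving -42.15 dBFS; +6 dB make-up → -36.15 dBFS.

-36.15 dBFS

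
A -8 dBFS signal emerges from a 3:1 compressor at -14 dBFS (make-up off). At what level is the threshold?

Input is 9 dB above T (since output overshoot × R = input overshoot: (-14 − T)·3 = -8 − T gives T = -17 dBFS).
Check: -17 + (-8 − (-17))/3 = -17 + 3 = -14 dBFS. ✓

-17 dBFS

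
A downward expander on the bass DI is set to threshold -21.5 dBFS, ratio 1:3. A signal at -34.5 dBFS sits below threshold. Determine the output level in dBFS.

Below threshold, a 1:3 expander applies gain = (3−1)×(T − x) of attenuation.
(3−1) × 13 = 26 dB, so output = -34.5 − 26 = -60.5 dBFS.

-60.5 dBFS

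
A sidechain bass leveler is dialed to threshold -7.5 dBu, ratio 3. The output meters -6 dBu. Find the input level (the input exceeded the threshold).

-3 dBu

Post-compression overshoot = -6 − (-7.5) = 1.5 dB.
Before 3:1 compression the overshoot was 1.5 × 3 = 4.5 dB, so input = -7.5 + 4.5 = -3 dBu.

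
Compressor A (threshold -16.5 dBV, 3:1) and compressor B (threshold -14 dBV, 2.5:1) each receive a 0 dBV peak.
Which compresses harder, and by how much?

A: overshoot 16.5 dB → output overshoot 5.5 dB → GR 11 dB.
B: overshoot 14 dB → output overshoot 5.6 dB → GR 8.4 dB.
A reduces 2.6 dB more.

A, by 2.6 dB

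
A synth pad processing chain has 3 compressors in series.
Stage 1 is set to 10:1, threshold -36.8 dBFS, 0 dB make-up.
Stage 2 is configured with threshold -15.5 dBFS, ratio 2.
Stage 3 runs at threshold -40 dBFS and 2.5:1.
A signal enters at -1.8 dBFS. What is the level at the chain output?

Stage 1: 35 dB above -36.8 dBFS, reduced 10:1 to 3.5 dB above → -33.3 dBFS.
Stage 2: below threshold (-33.3 ≤ -15.5); passes unchanged; output -33.3 dBFS.
Stage 3: 6.7 dB above -40 dBFS, reduced 2.5:1 to 2.68 dB above → -37.32 dBFS.

-37.32 dBFS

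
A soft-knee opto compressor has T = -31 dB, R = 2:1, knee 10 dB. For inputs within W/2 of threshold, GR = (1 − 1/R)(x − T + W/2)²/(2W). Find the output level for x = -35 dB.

x − T + W/2 = -35 − (-31) + 5 = 1.
GR = (1 − 1/2) × 1² / 20 = 0.5 × 1 / 20 = 0.025 dB.
Output = -35 − 0.025 = -35.025 dB.

-35.025 dB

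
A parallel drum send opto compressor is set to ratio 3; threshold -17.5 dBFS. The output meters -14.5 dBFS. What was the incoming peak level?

-8.5 dBFS

The compressed level sits -14.5 − (-17.5) = 3 dB over threshold.
Before 3:1 compression the overshoot was 3 × 3 = 9 dB, so input = -17.5 + 9 = -8.5 dBFS.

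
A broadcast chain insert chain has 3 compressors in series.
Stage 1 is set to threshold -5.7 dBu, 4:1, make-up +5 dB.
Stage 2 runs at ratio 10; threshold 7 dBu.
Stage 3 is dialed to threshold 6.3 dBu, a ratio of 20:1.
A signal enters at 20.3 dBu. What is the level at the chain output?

5.8 dBu

Stage 1: 26 dB above -5.7 dBu, reduced 4:1 to 6.5 dB above → 0.8 dBu; +5 dB make-up → 5.8 dBu.
Stage 2: 5.8 dBu is at or below the 7 dBu threshold — no compression; output 5.8 dBu.
Stage 3: below threshold (5.8 ≤ 6.3); passes unchanged; output 5.8 dBu.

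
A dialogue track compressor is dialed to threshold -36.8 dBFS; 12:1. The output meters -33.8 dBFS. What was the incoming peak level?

Post-compression overshoot = -33.8 − (-36.8) = 3 dB.
Input overshoot = R × output overshoot = 36 dB → input = -36.8 + 36 = -0.8 dBFS.

-0.8 dBFS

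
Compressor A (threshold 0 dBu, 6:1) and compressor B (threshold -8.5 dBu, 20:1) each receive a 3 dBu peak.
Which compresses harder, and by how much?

B, by 8.425 dB

A: GR = 3 − 3/6 = 2.5 dB.
B: GR = 11.5 − 11.5/20 = 10.925 dB.
B reduces 8.425 dB more.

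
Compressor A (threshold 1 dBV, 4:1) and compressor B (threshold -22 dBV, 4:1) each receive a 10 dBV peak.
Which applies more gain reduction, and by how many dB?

B, by 17.25 dB

A: overshoot 9 dB → output overshoot 2.25 dB → GR 6.75 dB.
B: overshoot 32 dB → output overshoot 8 dB → GR 24 dB.
Difference: 17.25 dB in favour of B.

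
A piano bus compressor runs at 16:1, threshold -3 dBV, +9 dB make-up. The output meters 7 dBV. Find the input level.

13 dBV

Remove make-up: 7 − 9 = -2 dBV.
The compressed level sits -2 − (-3) = 1 dB over threshold.
Input overshoot = R × output overshoot = 16 dB → input = -3 + 16 = 13 dBV.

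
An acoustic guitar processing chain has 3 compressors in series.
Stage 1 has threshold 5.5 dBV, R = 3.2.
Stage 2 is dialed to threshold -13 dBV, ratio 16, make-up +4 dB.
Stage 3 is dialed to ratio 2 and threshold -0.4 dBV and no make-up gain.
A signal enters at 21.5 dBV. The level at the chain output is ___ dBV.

Stage 1: 16 dB above 5.5 dBV, reduced 3.2:1 to 5 dB above → 10.5 dBV.
Stage 2: 23.5 dB above -13 dBV, reduced 16:1 to 1.46875 dB above → -11.53125 dBV; +4 dB make-up → -7.53125 dBV.
Stage 3: -7.53125 dBV ≤ -0.4 dBV, so stage 3 doesn't engage; output -7.53125 dBV.

-7.53125 dBV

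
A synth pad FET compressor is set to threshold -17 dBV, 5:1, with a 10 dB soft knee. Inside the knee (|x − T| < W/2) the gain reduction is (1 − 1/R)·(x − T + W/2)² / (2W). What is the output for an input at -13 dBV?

-16.24 dBV

x − T + W/2 = -13 − (-17) + 5 = 9.
GR = (1 − 1/5) × 9² / 20 = 0.8 × 81 / 20 = 3.24 dB.
Output = -13 − 3.24 = -16.24 dBV.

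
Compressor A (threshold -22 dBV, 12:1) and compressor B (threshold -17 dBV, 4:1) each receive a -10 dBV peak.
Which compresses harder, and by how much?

A: GR = 12 − 12/12 = 11 dB.
B: GR = 7 − 7/4 = 5.25 dB.
Difference: 5.75 dB in favour of A.

A, by 5.75 dB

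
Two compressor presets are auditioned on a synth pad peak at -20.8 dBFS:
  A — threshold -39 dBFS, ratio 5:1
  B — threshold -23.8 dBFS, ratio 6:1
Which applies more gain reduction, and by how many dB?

A: GR = 18.2 − 18.2/5 = 14.56 dB.
B: GR = 3 − 3/6 = 2.5 dB.
Difference: 12.06 dB in favour of A.

A, by 12.06 dB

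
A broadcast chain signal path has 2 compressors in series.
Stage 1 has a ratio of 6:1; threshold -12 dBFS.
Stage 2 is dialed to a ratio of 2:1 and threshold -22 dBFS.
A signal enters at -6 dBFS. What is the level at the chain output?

-16.5 dBFS

Stage 1: -6 dBFS is 6 dB over -12 dBFS; at 6:1 that becomes 1 dB over, giving -11 dBFS.
Stage 2: overshoot 11 dB → 11/2 = 5.5 dB → -16.5 dBFS.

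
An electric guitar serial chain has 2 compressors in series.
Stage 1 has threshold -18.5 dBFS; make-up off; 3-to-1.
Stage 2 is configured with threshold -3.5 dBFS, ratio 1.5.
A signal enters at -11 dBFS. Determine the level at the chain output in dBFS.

Stage 1: -11 dBFS is 7.5 dB over -18.5 dBFS; at 3:1 that becomes 2.5 dB over, giving -16 dBFS.
Stage 2: -16 dBFS is at or below the -3.5 dBFS threshold — no compression; output -16 dBFS.

-16 dBFS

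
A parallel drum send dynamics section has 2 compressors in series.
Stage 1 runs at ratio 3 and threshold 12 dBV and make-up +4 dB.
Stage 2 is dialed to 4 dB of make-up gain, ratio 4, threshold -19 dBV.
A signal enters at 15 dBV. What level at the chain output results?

Stage 1: 3 dB above 12 dBV, reduced 3:1 to 1 dB above → 13 dBV; +4 dB make-up → 17 dBV.
Stage 2: overshoot 36 dB → 36/4 = 9 dB → -10 dBV; +4 dB make-up → -6 dBV.

-6 dBV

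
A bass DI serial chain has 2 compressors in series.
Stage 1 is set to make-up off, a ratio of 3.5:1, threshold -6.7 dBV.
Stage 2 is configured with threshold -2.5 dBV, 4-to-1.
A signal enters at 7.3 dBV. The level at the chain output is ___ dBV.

-2.7 dBV

Stage 1: overshoot 14 dB → 14/3.5 = 4 dB → -2.7 dBV.
Stage 2: -2.7 dBV is at or below the -2.5 dBV threshold — no compression; output -2.7 dBV.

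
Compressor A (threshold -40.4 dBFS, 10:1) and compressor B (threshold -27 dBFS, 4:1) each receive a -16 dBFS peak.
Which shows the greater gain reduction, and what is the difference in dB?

A, by 13.71 dB

A: overshoot 24.4 dB → output overshoot 2.44 dB → GR 21.96 dB.
B: overshoot 11 dB → output overshoot 2.75 dB → GR 8.25 dB.
A applies 13.71 dB more gain reduction.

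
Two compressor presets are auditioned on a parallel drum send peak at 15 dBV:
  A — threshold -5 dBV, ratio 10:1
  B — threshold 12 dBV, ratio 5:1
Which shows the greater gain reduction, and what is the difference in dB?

A: GR = 20 − 20/10 = 18 dB.
B: GR = 3 − 3/5 = 2.4 dB.
A applies 15.6 dB more gain reduction.

A, by 15.6 dB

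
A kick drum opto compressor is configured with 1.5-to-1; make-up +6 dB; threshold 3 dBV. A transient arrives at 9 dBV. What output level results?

9 dBV sits 6 dB over threshold.
The 6 dB excess becomes 4 dB after 1.5:1 reduction.
That puts the output at 7 dBV; make-up adds 6 dB, giving 13 dBV.

13 dBV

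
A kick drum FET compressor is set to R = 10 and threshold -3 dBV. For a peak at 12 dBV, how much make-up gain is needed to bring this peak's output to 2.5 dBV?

The peak compresses to -3 + 15/10 = -1.5 dBV.
To reach 2.5 dBV requires 2.5 − (-1.5) = 4 dB of make-up.

4 dB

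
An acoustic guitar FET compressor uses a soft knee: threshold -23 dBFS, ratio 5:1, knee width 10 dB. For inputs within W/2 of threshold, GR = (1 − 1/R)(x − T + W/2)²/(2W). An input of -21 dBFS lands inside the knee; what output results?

-22.96 dBFS

x − T + W/2 = -21 − (-23) + 5 = 7.
GR = (1 − 1/5) × 7² / 20 = 0.8 × 49 / 20 = 1.96 dB.
Output = -21 − 1.96 = -22.96 dBFS.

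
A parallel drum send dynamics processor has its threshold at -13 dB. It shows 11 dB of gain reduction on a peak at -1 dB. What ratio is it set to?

12:1

Input overshoot = -1 − (-13) = 12 dB.
Output overshoot = 12 − 11 = 1 dB.
Ratio = input overshoot / output overshoot = 12 / 1 = 12.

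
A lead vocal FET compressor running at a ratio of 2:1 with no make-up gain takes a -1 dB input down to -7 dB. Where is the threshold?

-13 dB

Gain reduction = -1 − (-7) = 6 dB; output overshoot = GR / (R − 1) = 6 / 1 = 6 dB.
Threshold = output − output overshoot = -7 − 6 = -13 dB.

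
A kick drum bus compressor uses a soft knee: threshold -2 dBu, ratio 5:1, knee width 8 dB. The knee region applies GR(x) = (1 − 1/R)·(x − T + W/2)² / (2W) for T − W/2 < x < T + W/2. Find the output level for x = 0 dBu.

x − T + W/2 = 0 − (-2) + 4 = 6.
GR = (1 − 1/5) × 6² / 16 = 0.8 × 36 / 16 = 1.8 dB.
Output = 0 − 1.8 = -1.8 dBu.

-1.8 dBu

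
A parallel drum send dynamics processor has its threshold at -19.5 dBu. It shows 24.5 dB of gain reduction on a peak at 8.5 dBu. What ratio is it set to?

Input overshoot = 8.5 − (-19.5) = 28 dB.
Output overshoot = 28 − 24.5 = 3.5 dB.
Ratio = input overshoot / output overshoot = 28 / 3.5 = 8.

8:1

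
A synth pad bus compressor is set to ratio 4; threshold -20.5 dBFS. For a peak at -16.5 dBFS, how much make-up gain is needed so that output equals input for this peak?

3 dB

Without make-up, output = threshold + overshoot/4 = -20.5 + 1 = -19.5 dBFS.
Gap to target: 3 dB.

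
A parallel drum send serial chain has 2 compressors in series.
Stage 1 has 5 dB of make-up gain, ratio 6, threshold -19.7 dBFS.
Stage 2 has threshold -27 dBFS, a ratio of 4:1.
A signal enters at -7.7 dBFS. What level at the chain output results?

Stage 1: overshoot 12 dB → 12/6 = 2 dB → -17.7 dBFS; +5 dB make-up → -12.7 dBFS.
Stage 2: -12.7 dBFS is 14.3 dB over -27 dBFS; at 4:1 that becomes 3.575 dB over, giving -23.425 dBFS.

-23.425 dBFS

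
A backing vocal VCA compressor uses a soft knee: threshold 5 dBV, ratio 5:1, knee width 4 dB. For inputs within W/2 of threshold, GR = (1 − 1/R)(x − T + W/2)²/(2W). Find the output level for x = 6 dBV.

5.1 dBV

x − T + W/2 = 6 − 5 + 2 = 3.
GR = (1 − 1/5) × 3² / 8 = 0.8 × 9 / 8 = 0.9 dB.
Output = 6 − 0.9 = 5.1 dBV.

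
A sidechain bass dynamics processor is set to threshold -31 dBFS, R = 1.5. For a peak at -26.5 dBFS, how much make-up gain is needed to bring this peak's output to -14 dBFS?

14 dB

Without make-up, output = threshold + overshoot/1.5 = -31 + 3 = -28 dBFS.
Gap to target: 14 dB.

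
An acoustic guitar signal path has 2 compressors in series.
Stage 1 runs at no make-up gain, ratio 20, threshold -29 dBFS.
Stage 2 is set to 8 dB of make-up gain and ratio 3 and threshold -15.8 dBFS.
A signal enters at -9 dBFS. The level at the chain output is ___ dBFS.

-20 dBFS

Stage 1: 20 dB above -29 dBFS, reduced 20:1 to 1 dB above → -28 dBFS.
Stage 2: below threshold (-28 ≤ -15.8); passes unchanged; make-up brings it to -20 dBFS.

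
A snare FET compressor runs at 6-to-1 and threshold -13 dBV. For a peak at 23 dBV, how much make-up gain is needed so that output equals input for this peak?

30 dB

The peak compresses to -13 + 36/6 = -7 dBV.
To reach 23 dBV requires 23 − (-7) = 30 dB of make-up.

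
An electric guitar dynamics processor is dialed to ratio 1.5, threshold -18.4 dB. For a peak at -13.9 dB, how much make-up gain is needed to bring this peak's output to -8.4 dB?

7 dB

Without make-up, output = threshold + overshoot/1.5 = -18.4 + 3 = -15.4 dB.
Gap to target: 7 dB.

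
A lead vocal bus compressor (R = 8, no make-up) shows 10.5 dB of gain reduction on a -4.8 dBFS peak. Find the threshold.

-16.8 dBFS

Input is 12 dB above T (since output overshoot × R = input overshoot: (-15.3 − T)·8 = -4.8 − T gives T = -16.8 dBFS).
Check: -16.8 + (-4.8 − (-16.8))/8 = -16.8 + 1.5 = -15.3 dBFS. ✓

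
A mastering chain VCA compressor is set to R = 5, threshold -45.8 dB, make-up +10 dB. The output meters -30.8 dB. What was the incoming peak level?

-20.8 dB

Stripping the +10 dB make-up gives -40.8 dB at the gain stage.
The compressed level sits -40.8 − (-45.8) = 5 dB over threshold.
Before 5:1 compression the overshoot was 5 × 5 = 25 dB, so input = -45.8 + 25 = -20.8 dB.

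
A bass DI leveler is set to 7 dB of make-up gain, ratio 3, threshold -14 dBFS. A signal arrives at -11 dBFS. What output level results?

The input is 3 dB above the -14 dBFS threshold.
3:1 compression reduces that to 3/3 = 1 dB over.
So the level is -14 + 1 = -13 dBFS; make-up adds 7 dB, giving -6 dBFS.

-6 dBFS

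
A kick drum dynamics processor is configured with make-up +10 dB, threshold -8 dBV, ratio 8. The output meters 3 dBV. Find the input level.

0 dBV

Remove make-up: 3 − 10 = -7 dBV.
That's 1 dB above the -8 dBV threshold.
Input overshoot = R × output overshoot = 8 dB → input = -8 + 8 = 0 dBV.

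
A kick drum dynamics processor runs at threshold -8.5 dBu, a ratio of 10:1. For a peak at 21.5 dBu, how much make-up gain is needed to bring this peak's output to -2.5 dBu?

The peak compresses to -8.5 + 30/10 = -5.5 dBu.
To reach -2.5 dBu requires -2.5 − (-5.5) = 3 dB of make-up.

3 dB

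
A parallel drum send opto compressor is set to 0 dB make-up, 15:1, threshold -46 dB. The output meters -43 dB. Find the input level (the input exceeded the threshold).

The compressed level sits -43 − (-46) = 3 dB over threshold.
Before 15:1 compression the overshoot was 3 × 15 = 45 dB, so input = -46 + 45 = -1 dB.

-1 dB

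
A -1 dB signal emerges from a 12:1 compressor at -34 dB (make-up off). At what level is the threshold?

Let T be the threshold. Output overshoot = (input overshoot)/R, so -34 − T = (-1 − T)/12.
12·(-34 − T) = -1 − T → 11·T = -408 − (-1) = -407.
T = -407/11 = -37 dB.

-37 dB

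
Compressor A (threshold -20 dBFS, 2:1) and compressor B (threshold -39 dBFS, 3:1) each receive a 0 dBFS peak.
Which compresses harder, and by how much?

A: 20 dB over, compressed to 10 dB over, so 10 dB of GR.
B: 39 dB over, compressed to 13 dB over, so 26 dB of GR.
B applies 16 dB more gain reduction.

B, by 16 dB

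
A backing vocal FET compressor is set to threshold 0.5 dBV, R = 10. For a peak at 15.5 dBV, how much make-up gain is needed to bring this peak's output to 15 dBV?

13 dB

Overshoot 15 dB → 15/10 = 1.5 dB after compression, so the compressed level is 0.5 + 1.5 = 2 dBV.
Make-up = target − compressed = 15 − 2 = 13 dB.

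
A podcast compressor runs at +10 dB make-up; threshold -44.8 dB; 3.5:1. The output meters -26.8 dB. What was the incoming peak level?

-16.8 dB

Stripping the +10 dB make-up gives -36.8 dB at the gain stage.
The compressed level sits -36.8 − (-44.8) = 8 dB over threshold.
Undo the ratio: input overshoot = 8 × 3.5 = 28 dB, giving input = -16.8 dB.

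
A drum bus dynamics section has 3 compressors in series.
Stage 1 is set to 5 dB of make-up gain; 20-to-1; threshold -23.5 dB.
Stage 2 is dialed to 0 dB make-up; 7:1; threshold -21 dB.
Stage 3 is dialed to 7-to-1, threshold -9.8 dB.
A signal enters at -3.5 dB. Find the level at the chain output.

Stage 1: overshoot 20 dB → 20/20 = 1 dB → -22.5 dB; +5 dB make-up → -17.5 dB.
Stage 2: 3.5 dB above -21 dB, reduced 7:1 to 0.5 dB above → -20.5 dB.
Stage 3: below threshold (-20.5 ≤ -9.8); passes unchanged; output -20.5 dB.

-20.5 dB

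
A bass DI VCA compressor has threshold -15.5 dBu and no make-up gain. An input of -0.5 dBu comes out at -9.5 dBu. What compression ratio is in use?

2.5:1

Input overshoot = -0.5 − (-15.5) = 15 dB; output overshoot = -9.5 − (-15.5) = 6 dB.
Ratio = 15 / 6 = 2.5.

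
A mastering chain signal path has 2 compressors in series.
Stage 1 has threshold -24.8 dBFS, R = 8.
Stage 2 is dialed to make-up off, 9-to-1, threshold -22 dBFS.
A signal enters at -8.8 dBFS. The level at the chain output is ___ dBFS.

Stage 1: overshoot 16 dB → 16/8 = 2 dB → -22.8 dBFS.
Stage 2: -22.8 dBFS is at or below the -22 dBFS threshold — no compression; output -22.8 dBFS.

-22.8 dBFS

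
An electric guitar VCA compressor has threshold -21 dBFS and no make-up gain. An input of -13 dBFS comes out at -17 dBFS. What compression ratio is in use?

Input overshoot = -13 − (-21) = 8 dB; output overshoot = -17 − (-21) = 4 dB.
Ratio = 8 / 4 = 2.

2:1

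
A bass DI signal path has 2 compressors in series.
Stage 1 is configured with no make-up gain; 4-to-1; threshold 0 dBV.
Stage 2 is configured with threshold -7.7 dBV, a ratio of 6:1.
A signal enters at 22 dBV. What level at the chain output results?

Stage 1: overshoot 22 dB → 22/4 = 5.5 dB → 5.5 dBV.
Stage 2: 13.2 dB above -7.7 dBV, reduced 6:1 to 2.2 dB above → -5.5 dBV.

-5.5 dBV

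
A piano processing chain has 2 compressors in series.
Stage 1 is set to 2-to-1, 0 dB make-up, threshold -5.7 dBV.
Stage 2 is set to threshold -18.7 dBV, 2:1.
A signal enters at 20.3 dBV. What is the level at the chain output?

-5.7 dBV

Stage 1: overshoot 26 dB → 26/2 = 13 dB → 7.3 dBV.
Stage 2: 26 dB above -18.7 dBV, reduced 2:1 to 13 dB above → -5.7 dBV.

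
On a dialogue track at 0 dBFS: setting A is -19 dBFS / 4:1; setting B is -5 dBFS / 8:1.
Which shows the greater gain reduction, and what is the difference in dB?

A: 19 dB over, compressed to 4.75 dB over, so 14.25 dB of GR.
B: 5 dB over, compressed to 0.625 dB over, so 4.375 dB of GR.
A applies 9.875 dB more gain reduction.

A, by 9.875 dB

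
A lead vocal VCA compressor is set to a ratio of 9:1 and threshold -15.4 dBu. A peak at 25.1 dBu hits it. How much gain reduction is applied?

36 dB

The signal is 40.5 dB above threshold.
After 9:1 compression the overshoot becomes 40.5/9 = 4.5 dB.
So the signal is attenuated by 40.5 − 4.5 = 36 dB.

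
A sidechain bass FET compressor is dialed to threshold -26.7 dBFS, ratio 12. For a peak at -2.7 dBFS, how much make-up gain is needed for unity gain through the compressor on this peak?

Without make-up, output = threshold + overshoot/12 = -26.7 + 2 = -24.7 dBFS.
Gap to target: 22 dB.

22 dB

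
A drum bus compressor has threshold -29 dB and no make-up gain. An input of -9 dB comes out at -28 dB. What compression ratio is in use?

Input overshoot = -9 − (-29) = 20 dB; output overshoot = -28 − (-29) = 1 dB.
Ratio = 20 / 1 = 20.

20:1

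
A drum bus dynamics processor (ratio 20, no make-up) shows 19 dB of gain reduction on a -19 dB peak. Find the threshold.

Let T be the threshold. Output overshoot = (input overshoot)/R, so -38 − T = (-19 − T)/20.
20·(-38 − T) = -19 − T → 19·T = -760 − (-19) = -741.
T = -741/19 = -39 dB.

-39 dB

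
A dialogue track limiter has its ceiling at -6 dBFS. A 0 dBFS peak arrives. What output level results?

The limiter clamps the peak to its -6 dBFS ceiling.

-6 dBFS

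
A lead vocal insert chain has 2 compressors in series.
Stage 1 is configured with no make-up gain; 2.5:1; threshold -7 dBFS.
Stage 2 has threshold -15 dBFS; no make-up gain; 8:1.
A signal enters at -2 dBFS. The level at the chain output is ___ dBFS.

-13.75 dBFS

Stage 1: -2 dBFS is 5 dB over -7 dBFS; at 2.5:1 that becomes 2 dB over, giving -5 dBFS.
Stage 2: overshoot 10 dB → 10/8 = 1.25 dB → -13.75 dBFS.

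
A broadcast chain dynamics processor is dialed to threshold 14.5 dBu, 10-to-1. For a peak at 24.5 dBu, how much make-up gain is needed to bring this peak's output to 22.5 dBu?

7 dB

Overshoot 10 dB → 10/10 = 1 dB after compression, so the compressed level is 14.5 + 1 = 15.5 dBu.
Make-up = target − compressed = 22.5 − 15.5 = 7 dB.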